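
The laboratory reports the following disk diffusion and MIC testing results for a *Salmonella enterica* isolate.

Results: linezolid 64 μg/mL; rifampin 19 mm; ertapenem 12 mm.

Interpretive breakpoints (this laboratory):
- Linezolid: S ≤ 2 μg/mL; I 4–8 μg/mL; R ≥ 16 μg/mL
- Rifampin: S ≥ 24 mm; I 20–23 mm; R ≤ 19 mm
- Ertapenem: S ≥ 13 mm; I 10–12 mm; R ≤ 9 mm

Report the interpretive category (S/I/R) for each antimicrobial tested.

R, R, I

Linezolid 64 μg/mL: ≥ 16 μg/mL ⇒ R
Rifampin 19 mm: ≤ 19 mm ⇒ R
Ertapenem: 12 mm is in 10–12 mm → Intermediate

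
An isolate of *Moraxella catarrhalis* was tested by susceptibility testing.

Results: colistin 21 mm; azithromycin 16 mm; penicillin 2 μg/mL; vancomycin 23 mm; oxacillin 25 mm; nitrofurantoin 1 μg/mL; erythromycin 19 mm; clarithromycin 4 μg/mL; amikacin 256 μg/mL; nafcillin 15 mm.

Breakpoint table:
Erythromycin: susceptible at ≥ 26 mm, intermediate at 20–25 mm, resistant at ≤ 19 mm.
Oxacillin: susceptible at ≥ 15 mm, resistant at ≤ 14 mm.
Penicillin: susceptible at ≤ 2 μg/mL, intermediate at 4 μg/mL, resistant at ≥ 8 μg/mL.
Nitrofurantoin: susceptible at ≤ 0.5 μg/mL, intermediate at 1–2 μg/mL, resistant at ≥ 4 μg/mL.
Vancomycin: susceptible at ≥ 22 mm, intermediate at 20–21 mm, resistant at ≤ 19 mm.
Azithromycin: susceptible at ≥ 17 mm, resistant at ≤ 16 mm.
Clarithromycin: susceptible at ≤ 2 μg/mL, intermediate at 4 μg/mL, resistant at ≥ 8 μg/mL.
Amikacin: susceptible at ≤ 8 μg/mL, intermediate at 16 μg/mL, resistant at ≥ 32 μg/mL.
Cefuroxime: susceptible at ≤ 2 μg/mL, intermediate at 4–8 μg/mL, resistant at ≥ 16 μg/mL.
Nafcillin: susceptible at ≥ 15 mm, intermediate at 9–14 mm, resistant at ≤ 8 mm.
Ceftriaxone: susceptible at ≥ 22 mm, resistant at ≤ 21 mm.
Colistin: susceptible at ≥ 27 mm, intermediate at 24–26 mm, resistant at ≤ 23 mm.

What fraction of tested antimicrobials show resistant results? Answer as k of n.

4 of 10

Colistin: 21 mm is ≤ 23 mm ⇒ R
Azithromycin: 16 mm is ≤ 16 mm — R
Penicillin (2 μg/mL) ≤ 2 μg/mL → Susceptible
Vancomycin (23 mm) ≥ 22 mm ⇒ susceptible
Oxacillin: 25 mm is ≥ 15 mm → susceptible
Nitrofurantoin (1 μg/mL) in 1–2 μg/mL — Intermediate
Erythromycin: 19 mm is ≤ 19 mm — resistant
Clarithromycin: 4 μg/mL is = 4 μg/mL — I
Amikacin (256 μg/mL) ≥ 32 μg/mL ⇒ Resistant
Nafcillin: 15 mm is ≥ 15 mm → Susceptible
Resistant: 4/10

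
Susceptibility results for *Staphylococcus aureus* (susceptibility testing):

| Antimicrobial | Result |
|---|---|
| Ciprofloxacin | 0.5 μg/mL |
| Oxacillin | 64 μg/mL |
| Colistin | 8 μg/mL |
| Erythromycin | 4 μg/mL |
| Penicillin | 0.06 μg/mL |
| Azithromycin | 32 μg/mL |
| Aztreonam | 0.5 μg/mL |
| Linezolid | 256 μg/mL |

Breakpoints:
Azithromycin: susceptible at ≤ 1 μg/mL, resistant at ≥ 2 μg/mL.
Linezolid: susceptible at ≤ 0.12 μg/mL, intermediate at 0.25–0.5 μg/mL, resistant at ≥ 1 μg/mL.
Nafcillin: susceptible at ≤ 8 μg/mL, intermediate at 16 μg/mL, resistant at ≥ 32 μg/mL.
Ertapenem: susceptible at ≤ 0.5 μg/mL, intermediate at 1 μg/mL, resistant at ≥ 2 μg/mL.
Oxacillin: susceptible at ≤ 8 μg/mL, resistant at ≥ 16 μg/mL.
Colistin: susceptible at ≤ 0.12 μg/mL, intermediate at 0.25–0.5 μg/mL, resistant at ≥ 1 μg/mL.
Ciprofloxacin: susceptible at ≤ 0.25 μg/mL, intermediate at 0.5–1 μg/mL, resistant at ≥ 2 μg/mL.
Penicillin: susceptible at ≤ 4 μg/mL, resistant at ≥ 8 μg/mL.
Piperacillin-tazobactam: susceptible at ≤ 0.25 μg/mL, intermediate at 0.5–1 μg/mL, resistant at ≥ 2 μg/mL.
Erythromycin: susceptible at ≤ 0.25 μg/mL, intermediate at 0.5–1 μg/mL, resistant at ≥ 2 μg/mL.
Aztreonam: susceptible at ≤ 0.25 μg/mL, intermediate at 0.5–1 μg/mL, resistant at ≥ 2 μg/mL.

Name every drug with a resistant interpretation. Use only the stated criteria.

Ciprofloxacin (0.5 μg/mL) in 0.5–1 μg/mL ⇒ intermediate
Oxacillin: 64 μg/mL is ≥ 16 μg/mL ⇒ resistant
Colistin 8 μg/mL: ≥ 1 μg/mL → R
Erythromycin: 4 μg/mL is ≥ 2 μg/mL ⇒ Resistant
Penicillin (0.06 μg/mL) ≤ 4 μg/mL — S
Azithromycin 32 μg/mL: ≥ 2 μg/mL — R
Aztreonam (0.5 μg/mL) in 0.5–1 μg/mL ⇒ intermediate
Linezolid: 256 μg/mL is ≥ 1 μg/mL ⇒ resistant

oxacillin, colistin, erythromycin, azithromycin, linezolid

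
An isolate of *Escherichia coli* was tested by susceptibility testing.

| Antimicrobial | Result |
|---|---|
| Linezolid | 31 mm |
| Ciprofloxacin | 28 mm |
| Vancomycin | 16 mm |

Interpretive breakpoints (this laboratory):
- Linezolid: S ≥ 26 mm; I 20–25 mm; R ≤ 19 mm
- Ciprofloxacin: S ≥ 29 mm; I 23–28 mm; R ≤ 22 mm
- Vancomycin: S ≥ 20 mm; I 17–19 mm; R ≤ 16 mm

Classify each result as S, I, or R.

S, I, R

Linezolid: 31 mm is ≥ 26 mm → Susceptible
Ciprofloxacin: 28 mm is in 23–28 mm → Intermediate
Vancomycin: 16 mm is ≤ 16 mm — resistant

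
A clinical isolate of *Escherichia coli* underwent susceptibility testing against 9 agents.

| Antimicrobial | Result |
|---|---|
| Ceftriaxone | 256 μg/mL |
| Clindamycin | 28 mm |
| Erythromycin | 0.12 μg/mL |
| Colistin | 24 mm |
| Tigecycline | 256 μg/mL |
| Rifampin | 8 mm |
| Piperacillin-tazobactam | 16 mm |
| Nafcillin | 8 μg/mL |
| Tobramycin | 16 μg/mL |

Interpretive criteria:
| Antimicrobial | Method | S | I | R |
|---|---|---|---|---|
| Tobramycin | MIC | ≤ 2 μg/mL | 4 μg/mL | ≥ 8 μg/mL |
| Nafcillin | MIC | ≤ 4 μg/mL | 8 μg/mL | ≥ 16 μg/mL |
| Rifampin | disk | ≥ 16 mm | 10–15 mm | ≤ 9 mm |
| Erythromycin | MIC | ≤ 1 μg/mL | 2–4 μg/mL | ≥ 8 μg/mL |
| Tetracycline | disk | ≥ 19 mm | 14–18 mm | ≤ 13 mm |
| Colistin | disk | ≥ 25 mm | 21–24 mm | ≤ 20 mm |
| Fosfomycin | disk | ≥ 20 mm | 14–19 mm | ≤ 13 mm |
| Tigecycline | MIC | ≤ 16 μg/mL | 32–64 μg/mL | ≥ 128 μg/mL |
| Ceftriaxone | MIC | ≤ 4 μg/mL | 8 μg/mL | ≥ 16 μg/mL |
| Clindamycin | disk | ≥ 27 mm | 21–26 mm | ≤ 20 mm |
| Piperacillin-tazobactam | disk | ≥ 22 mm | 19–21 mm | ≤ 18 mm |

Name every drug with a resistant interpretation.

Ceftriaxone (256 μg/mL) ≥ 16 μg/mL ⇒ Resistant
Clindamycin 28 mm: ≥ 27 mm → susceptible
Erythromycin: 0.12 μg/mL is ≤ 1 μg/mL ⇒ susceptible
Colistin: 24 mm is in 21–24 mm ⇒ intermediate
Tigecycline 256 μg/mL: ≥ 128 μg/mL — resistant
Rifampin 8 mm: ≤ 9 mm — Resistant
Piperacillin-tazobactam (16 mm) ≤ 18 mm ⇒ R
Nafcillin 8 μg/mL: = 8 μg/mL ⇒ intermediate
Tobramycin 16 μg/mL: ≥ 8 μg/mL ⇒ R

ceftriaxone, tigecycline, rifampin, piperacillin-tazobactam, tobramycin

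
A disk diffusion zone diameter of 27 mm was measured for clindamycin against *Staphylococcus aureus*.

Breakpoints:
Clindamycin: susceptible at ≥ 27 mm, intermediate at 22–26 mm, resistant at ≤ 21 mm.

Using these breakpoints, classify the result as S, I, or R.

Susceptible

Clindamycin 27 mm: ≥ 27 mm — Susceptible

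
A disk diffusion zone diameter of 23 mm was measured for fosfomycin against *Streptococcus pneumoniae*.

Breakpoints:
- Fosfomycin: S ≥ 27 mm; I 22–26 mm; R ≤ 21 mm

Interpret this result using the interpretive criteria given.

Fosfomycin 23 mm: in 22–26 mm → I

I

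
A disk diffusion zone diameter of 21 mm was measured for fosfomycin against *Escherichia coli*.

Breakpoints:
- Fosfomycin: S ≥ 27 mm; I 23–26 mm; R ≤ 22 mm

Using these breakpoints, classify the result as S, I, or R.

Resistant

Fosfomycin 21 mm: ≤ 22 mm ⇒ Resistant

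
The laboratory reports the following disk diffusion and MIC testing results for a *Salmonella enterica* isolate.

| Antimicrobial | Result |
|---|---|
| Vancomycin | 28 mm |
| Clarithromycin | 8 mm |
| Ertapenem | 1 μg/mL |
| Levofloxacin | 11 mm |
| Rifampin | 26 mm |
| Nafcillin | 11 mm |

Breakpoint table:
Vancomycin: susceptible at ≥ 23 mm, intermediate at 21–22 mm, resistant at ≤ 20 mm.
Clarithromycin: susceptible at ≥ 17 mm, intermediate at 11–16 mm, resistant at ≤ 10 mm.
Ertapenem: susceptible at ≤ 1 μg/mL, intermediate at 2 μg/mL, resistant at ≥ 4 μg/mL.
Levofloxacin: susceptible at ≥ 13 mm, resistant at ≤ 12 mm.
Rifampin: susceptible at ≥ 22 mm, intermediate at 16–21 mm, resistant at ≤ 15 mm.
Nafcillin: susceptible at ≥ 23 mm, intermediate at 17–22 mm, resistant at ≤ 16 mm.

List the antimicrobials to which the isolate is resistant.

Vancomycin 28 mm: ≥ 23 mm — susceptible
Clarithromycin (8 mm) ≤ 10 mm — R
Ertapenem: 1 μg/mL is ≤ 1 μg/mL — Susceptible
Levofloxacin (11 mm) ≤ 12 mm — resistant
Rifampin 26 mm: ≥ 22 mm → susceptible
Nafcillin (11 mm) ≤ 16 mm → resistant

clarithromycin, levofloxacin, nafcillin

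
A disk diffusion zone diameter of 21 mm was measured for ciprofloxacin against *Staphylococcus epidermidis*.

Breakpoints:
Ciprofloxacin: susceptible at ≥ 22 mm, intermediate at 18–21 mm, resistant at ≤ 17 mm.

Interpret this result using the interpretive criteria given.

Ciprofloxacin 21 mm: in 18–21 mm ⇒ I

I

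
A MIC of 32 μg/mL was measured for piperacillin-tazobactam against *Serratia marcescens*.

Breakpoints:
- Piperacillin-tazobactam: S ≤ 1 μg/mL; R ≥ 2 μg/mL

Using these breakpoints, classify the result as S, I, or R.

R

Piperacillin-tazobactam: 32 μg/mL is ≥ 2 μg/mL — Resistant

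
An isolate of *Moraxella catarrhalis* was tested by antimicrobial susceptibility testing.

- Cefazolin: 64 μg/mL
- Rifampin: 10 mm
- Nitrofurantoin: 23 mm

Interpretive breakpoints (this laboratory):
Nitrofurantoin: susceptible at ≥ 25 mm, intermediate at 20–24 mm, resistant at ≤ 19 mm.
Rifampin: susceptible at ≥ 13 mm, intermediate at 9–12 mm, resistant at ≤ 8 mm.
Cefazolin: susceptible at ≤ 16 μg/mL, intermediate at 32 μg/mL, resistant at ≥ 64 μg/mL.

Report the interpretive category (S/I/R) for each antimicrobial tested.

Cefazolin (64 μg/mL) ≥ 64 μg/mL ⇒ resistant
Rifampin (10 mm) in 9–12 mm → I
Nitrofurantoin: 23 mm is in 20–24 mm — Intermediate

R, I, I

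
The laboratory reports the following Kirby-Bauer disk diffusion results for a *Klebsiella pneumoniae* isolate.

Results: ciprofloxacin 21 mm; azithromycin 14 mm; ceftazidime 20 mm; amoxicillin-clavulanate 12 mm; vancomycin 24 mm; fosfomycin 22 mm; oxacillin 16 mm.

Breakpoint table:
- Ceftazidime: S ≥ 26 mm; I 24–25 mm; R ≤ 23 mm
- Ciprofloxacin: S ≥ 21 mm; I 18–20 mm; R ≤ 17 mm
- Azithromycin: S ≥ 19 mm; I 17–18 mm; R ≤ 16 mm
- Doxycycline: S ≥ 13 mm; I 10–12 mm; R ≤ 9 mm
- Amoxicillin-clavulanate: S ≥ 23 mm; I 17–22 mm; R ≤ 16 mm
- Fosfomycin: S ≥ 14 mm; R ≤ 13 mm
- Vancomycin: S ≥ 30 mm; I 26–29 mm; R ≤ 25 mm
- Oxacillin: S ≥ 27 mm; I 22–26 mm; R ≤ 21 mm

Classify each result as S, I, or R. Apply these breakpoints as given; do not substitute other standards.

Ciprofloxacin (21 mm) ≥ 21 mm → Susceptible
Azithromycin: 14 mm is ≤ 16 mm → Resistant
Ceftazidime: 20 mm is ≤ 23 mm ⇒ resistant
Amoxicillin-clavulanate (12 mm) ≤ 16 mm ⇒ R
Vancomycin (24 mm) ≤ 25 mm — R
Fosfomycin 22 mm: ≥ 14 mm — susceptible
Oxacillin (16 mm) ≤ 21 mm ⇒ Resistant

S, R, R, R, R, S, R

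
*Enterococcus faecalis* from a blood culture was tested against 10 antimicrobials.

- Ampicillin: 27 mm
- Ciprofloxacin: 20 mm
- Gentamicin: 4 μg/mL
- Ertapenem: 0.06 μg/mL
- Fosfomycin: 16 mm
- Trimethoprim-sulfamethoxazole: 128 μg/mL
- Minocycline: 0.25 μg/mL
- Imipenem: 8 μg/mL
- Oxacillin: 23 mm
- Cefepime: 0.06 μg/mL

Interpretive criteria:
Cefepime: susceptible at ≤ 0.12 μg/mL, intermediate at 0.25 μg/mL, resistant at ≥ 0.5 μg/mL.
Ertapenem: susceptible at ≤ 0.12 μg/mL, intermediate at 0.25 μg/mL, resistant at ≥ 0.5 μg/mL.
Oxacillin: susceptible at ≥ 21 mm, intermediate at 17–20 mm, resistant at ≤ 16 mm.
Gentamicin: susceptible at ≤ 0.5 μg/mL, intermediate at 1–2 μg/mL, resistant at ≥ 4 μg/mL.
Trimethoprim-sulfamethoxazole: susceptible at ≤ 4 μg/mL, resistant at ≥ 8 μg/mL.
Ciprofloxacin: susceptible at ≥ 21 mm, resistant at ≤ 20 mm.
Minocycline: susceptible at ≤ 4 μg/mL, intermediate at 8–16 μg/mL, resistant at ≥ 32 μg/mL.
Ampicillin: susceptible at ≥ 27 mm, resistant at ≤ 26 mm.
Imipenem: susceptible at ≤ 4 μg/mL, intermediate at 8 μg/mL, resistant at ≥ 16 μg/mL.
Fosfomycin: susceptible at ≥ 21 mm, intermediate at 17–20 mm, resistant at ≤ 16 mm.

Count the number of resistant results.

Ampicillin 27 mm: ≥ 27 mm — S
Ciprofloxacin: 20 mm is ≤ 20 mm — R
Gentamicin (4 μg/mL) ≥ 4 μg/mL ⇒ resistant
Ertapenem 0.06 μg/mL: ≤ 0.12 μg/mL ⇒ S
Fosfomycin (16 mm) ≤ 16 mm — resistant
Trimethoprim-sulfamethoxazole (128 μg/mL) ≥ 8 μg/mL → Resistant
Minocycline 0.25 μg/mL: ≤ 4 μg/mL → S
Imipenem 8 μg/mL: = 8 μg/mL → intermediate
Oxacillin (23 mm) ≥ 21 mm ⇒ susceptible
Cefepime 0.06 μg/mL: ≤ 0.12 μg/mL ⇒ Susceptible
Resistant: 4

4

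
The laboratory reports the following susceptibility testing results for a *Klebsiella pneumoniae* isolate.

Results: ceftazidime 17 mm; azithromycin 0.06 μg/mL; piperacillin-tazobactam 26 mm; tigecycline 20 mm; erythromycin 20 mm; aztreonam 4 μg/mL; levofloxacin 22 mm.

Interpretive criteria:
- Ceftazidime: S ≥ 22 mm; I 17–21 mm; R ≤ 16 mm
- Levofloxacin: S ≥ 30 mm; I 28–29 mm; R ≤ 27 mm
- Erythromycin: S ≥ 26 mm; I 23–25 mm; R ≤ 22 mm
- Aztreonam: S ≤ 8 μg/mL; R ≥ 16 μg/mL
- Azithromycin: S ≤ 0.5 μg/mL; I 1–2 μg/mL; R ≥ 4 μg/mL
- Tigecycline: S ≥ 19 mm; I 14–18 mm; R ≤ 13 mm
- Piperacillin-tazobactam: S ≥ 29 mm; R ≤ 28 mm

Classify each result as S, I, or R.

I, S, R, S, R, S, R

Ceftazidime (17 mm) in 17–21 mm — Intermediate
Azithromycin 0.06 μg/mL: ≤ 0.5 μg/mL — S
Piperacillin-tazobactam (26 mm) ≤ 28 mm ⇒ Resistant
Tigecycline: 20 mm is ≥ 19 mm — Susceptible
Erythromycin (20 mm) ≤ 22 mm → resistant
Aztreonam 4 μg/mL: ≤ 8 μg/mL ⇒ Susceptible
Levofloxacin 22 mm: ≤ 27 mm — Resistant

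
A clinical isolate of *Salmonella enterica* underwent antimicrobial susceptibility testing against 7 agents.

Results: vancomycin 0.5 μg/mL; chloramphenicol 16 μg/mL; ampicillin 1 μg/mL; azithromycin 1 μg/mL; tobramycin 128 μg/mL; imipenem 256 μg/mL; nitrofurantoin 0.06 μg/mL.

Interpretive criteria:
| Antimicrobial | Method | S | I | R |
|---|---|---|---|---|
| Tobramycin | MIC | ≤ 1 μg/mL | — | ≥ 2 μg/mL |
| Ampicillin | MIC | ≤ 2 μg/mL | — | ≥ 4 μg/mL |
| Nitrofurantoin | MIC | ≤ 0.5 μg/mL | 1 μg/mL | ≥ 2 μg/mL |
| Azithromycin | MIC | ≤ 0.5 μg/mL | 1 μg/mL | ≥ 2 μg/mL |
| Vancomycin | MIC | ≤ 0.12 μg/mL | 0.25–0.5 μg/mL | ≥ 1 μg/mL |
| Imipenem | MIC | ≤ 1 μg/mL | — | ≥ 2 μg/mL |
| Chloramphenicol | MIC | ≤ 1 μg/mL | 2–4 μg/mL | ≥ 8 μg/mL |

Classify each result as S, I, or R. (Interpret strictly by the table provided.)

Vancomycin 0.5 μg/mL: in 0.25–0.5 μg/mL — I
Chloramphenicol 16 μg/mL: ≥ 8 μg/mL → resistant
Ampicillin: 1 μg/mL is ≤ 2 μg/mL → Susceptible
Azithromycin: 1 μg/mL is = 1 μg/mL — intermediate
Tobramycin: 128 μg/mL is ≥ 2 μg/mL → R
Imipenem: 256 μg/mL is ≥ 2 μg/mL — R
Nitrofurantoin 0.06 μg/mL: ≤ 0.5 μg/mL — S

I, R, S, I, R, R, S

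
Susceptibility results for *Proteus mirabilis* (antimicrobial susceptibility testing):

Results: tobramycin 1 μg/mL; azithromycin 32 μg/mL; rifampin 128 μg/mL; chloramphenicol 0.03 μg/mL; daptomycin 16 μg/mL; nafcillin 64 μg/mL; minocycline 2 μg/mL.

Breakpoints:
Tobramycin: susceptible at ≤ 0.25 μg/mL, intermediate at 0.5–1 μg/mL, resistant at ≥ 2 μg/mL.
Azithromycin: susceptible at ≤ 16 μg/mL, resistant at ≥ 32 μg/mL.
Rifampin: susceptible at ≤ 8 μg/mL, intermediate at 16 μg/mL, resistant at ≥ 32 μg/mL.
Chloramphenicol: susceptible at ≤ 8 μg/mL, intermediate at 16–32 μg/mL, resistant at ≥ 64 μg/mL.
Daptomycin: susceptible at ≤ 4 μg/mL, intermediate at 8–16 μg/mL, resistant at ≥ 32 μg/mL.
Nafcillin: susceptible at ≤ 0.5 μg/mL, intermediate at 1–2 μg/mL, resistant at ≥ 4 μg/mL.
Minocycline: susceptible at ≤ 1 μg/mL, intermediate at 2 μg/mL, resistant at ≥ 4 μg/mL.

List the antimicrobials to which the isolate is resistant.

azithromycin, rifampin, nafcillin

Tobramycin (1 μg/mL) in 0.5–1 μg/mL ⇒ I
Azithromycin (32 μg/mL) ≥ 32 μg/mL → R
Rifampin (128 μg/mL) ≥ 32 μg/mL — R
Chloramphenicol (0.03 μg/mL) ≤ 8 μg/mL — susceptible
Daptomycin (16 μg/mL) in 8–16 μg/mL ⇒ Intermediate
Nafcillin 64 μg/mL: ≥ 4 μg/mL → R
Minocycline: 2 μg/mL is = 2 μg/mL ⇒ Intermediate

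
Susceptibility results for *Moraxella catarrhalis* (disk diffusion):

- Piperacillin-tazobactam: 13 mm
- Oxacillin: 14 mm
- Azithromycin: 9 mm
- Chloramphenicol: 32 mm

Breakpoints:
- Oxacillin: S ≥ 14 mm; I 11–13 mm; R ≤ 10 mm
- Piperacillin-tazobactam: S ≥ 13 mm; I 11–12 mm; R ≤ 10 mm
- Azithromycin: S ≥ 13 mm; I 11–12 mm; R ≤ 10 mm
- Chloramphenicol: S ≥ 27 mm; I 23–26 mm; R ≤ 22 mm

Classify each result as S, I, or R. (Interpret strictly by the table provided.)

S, S, R, S

Piperacillin-tazobactam (13 mm) ≥ 13 mm ⇒ S
Oxacillin 14 mm: ≥ 14 mm → Susceptible
Azithromycin 9 mm: ≤ 10 mm ⇒ R
Chloramphenicol 32 mm: ≥ 27 mm ⇒ Susceptible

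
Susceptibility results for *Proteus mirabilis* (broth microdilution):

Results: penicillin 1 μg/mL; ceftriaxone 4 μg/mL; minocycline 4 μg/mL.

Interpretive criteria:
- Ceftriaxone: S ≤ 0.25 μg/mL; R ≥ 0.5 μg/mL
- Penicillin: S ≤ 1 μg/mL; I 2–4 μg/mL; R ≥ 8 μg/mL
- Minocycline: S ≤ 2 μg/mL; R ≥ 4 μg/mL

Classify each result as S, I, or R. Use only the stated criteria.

S, R, R

Penicillin: 1 μg/mL is ≤ 1 μg/mL → S
Ceftriaxone 4 μg/mL: ≥ 0.5 μg/mL → resistant
Minocycline 4 μg/mL: ≥ 4 μg/mL — R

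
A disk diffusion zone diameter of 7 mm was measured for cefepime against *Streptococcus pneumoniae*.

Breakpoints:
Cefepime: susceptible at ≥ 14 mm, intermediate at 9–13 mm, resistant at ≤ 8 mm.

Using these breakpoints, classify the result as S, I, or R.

Cefepime 7 mm: ≤ 8 mm ⇒ Resistant

R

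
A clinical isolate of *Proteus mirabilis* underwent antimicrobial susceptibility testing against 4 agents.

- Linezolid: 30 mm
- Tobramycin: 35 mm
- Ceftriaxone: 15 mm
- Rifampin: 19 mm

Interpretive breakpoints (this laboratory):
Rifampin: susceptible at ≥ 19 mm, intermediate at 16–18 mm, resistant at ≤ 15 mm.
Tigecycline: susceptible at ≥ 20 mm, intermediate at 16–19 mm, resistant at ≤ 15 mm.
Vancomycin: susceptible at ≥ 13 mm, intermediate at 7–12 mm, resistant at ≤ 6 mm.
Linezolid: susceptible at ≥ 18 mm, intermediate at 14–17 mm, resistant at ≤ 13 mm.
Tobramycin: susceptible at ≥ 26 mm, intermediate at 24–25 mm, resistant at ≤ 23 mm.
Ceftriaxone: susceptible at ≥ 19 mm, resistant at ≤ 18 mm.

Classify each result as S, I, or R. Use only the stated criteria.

Linezolid: 30 mm is ≥ 18 mm — S
Tobramycin 35 mm: ≥ 26 mm ⇒ S
Ceftriaxone: 15 mm is ≤ 18 mm — resistant
Rifampin (19 mm) ≥ 19 mm ⇒ S

S, S, R, S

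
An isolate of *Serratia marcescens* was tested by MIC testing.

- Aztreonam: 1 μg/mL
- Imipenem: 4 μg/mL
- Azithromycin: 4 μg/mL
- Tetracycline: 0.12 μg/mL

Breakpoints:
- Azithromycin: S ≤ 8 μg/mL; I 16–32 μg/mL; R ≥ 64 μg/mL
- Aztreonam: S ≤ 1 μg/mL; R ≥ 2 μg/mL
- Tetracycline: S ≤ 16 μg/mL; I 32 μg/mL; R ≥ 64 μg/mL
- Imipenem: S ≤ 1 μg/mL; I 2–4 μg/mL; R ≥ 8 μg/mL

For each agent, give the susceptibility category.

S, I, S, S

Aztreonam: 1 μg/mL is ≤ 1 μg/mL → susceptible
Imipenem 4 μg/mL: in 2–4 μg/mL — Intermediate
Azithromycin 4 μg/mL: ≤ 8 μg/mL → susceptible
Tetracycline (0.12 μg/mL) ≤ 16 μg/mL ⇒ susceptible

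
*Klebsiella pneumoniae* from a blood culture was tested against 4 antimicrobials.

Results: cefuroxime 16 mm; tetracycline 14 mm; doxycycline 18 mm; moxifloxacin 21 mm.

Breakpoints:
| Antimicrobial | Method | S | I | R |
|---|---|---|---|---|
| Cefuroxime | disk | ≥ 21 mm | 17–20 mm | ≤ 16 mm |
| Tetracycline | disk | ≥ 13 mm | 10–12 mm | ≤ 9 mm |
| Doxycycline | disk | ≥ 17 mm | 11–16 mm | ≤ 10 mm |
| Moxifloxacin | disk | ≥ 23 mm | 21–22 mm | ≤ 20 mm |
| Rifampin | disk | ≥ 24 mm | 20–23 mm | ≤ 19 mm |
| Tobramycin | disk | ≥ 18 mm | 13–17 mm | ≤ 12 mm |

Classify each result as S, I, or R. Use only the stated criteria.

Cefuroxime: 16 mm is ≤ 16 mm → Resistant
Tetracycline 14 mm: ≥ 13 mm ⇒ S
Doxycycline (18 mm) ≥ 17 mm → S
Moxifloxacin: 21 mm is in 21–22 mm → Intermediate

R, S, S, I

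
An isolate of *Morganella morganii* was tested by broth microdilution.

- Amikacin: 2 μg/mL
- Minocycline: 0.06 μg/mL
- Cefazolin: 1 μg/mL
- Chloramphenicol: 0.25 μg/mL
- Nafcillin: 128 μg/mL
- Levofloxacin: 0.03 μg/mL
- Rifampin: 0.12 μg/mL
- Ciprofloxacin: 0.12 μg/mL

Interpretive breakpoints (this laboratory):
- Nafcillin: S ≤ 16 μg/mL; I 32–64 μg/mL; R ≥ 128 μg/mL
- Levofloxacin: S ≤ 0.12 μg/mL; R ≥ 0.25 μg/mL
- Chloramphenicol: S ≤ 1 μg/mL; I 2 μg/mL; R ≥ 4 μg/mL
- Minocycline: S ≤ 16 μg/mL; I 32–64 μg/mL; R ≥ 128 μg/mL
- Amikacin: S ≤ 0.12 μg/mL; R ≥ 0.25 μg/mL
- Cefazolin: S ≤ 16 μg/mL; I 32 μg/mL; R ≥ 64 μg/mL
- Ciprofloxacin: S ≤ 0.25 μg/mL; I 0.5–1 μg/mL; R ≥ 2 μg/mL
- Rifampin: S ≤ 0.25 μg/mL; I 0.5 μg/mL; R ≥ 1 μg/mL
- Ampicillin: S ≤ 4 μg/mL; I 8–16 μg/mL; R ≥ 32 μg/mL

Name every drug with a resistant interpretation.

Amikacin (2 μg/mL) ≥ 0.25 μg/mL — Resistant
Minocycline (0.06 μg/mL) ≤ 16 μg/mL ⇒ susceptible
Cefazolin: 1 μg/mL is ≤ 16 μg/mL → susceptible
Chloramphenicol: 0.25 μg/mL is ≤ 1 μg/mL ⇒ Susceptible
Nafcillin: 128 μg/mL is ≥ 128 μg/mL → R
Levofloxacin: 0.03 μg/mL is ≤ 0.12 μg/mL → S
Rifampin 0.12 μg/mL: ≤ 0.25 μg/mL ⇒ S
Ciprofloxacin 0.12 μg/mL: ≤ 0.25 μg/mL ⇒ S

amikacin, nafcillin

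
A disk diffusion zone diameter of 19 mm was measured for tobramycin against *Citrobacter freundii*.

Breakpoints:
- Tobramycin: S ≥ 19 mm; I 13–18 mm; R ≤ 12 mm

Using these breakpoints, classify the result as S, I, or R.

Susceptible

Tobramycin (19 mm) ≥ 19 mm ⇒ S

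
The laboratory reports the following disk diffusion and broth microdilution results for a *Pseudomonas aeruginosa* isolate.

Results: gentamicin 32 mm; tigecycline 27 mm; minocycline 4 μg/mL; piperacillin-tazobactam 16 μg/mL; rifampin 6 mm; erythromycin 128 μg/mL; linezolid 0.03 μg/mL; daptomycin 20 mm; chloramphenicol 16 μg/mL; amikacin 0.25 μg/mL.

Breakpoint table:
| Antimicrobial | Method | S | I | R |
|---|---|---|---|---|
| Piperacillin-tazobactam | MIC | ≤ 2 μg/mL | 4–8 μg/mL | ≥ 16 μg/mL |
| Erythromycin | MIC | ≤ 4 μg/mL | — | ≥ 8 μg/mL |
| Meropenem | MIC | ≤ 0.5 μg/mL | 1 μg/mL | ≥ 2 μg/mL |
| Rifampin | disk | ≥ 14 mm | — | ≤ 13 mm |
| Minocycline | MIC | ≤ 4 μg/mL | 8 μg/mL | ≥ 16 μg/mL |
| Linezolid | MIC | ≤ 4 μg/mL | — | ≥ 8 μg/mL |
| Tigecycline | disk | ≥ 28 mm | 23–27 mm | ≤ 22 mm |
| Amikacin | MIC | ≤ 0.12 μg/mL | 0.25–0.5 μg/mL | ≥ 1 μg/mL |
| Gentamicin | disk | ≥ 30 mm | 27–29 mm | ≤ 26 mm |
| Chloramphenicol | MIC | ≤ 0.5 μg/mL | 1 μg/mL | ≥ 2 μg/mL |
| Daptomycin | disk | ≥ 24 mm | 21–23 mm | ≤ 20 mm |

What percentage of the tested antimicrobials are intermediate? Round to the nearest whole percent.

Gentamicin 32 mm: ≥ 30 mm — Susceptible
Tigecycline (27 mm) in 23–27 mm ⇒ intermediate
Minocycline 4 μg/mL: ≤ 4 μg/mL → susceptible
Piperacillin-tazobactam: 16 μg/mL is ≥ 16 μg/mL — resistant
Rifampin (6 mm) ≤ 13 mm → Resistant
Erythromycin 128 μg/mL: ≥ 8 μg/mL → Resistant
Linezolid (0.03 μg/mL) ≤ 4 μg/mL — S
Daptomycin 20 mm: ≤ 20 mm — R
Chloramphenicol (16 μg/mL) ≥ 2 μg/mL → resistant
Amikacin 0.25 μg/mL: in 0.25–0.5 μg/mL — Intermediate
Intermediate: 2/10

20%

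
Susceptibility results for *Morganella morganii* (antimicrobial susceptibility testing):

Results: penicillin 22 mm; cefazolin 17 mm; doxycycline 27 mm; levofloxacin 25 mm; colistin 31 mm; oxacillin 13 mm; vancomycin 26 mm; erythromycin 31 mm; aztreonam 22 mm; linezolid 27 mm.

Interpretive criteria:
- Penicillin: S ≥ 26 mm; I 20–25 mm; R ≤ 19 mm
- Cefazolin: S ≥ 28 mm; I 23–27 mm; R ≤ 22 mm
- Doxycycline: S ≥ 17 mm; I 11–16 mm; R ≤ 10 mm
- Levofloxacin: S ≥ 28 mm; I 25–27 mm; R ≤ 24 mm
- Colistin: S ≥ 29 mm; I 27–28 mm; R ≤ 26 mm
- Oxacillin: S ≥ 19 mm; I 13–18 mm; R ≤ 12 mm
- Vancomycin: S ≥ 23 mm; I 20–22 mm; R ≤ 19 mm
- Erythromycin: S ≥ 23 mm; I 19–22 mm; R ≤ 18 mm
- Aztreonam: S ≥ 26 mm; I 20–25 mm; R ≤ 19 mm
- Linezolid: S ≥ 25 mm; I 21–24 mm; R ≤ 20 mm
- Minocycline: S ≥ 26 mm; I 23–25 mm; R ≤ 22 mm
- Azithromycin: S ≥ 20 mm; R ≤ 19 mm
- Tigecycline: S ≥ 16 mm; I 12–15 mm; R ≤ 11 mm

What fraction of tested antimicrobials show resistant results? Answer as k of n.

1 of 10

Penicillin 22 mm: in 20–25 mm ⇒ Intermediate
Cefazolin 17 mm: ≤ 22 mm ⇒ Resistant
Doxycycline 27 mm: ≥ 17 mm → S
Levofloxacin: 25 mm is in 25–27 mm — Intermediate
Colistin 31 mm: ≥ 29 mm ⇒ Susceptible
Oxacillin 13 mm: in 13–18 mm ⇒ Intermediate
Vancomycin 26 mm: ≥ 23 mm — susceptible
Erythromycin (31 mm) ≥ 23 mm → susceptible
Aztreonam 22 mm: in 20–25 mm → intermediate
Linezolid: 27 mm is ≥ 25 mm — Susceptible
Resistant: 1/10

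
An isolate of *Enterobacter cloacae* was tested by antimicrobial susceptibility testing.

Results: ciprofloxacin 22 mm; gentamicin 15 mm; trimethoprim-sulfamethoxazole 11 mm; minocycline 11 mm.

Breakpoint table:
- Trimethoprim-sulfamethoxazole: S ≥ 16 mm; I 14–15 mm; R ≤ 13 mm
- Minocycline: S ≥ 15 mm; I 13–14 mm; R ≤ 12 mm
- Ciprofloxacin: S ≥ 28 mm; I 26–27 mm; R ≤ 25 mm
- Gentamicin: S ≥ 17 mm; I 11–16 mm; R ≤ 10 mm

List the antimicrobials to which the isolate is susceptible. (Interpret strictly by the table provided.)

none

Ciprofloxacin (22 mm) ≤ 25 mm → Resistant
Gentamicin 15 mm: in 11–16 mm ⇒ intermediate
Trimethoprim-sulfamethoxazole (11 mm) ≤ 13 mm ⇒ R
Minocycline 11 mm: ≤ 12 mm — Resistant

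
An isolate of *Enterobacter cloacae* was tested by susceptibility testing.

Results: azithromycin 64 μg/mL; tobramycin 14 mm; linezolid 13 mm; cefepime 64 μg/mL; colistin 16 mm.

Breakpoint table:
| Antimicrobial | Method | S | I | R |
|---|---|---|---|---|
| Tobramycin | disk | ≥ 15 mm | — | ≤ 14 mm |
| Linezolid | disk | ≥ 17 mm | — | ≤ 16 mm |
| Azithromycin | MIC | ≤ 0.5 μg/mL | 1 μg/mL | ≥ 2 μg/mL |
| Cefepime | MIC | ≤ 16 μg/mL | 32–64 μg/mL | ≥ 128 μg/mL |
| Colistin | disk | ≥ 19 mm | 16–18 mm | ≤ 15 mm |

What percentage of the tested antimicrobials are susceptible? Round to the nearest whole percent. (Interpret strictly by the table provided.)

Azithromycin 64 μg/mL: ≥ 2 μg/mL → Resistant
Tobramycin 14 mm: ≤ 14 mm — resistant
Linezolid 13 mm: ≤ 16 mm — Resistant
Cefepime (64 μg/mL) in 32–64 μg/mL → I
Colistin 16 mm: in 16–18 mm — Intermediate
Susceptible: 0/5

0%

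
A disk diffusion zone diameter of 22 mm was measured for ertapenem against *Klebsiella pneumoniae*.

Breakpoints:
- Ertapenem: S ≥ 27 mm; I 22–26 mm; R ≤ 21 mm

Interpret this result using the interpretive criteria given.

I

Ertapenem (22 mm) in 22–26 mm — I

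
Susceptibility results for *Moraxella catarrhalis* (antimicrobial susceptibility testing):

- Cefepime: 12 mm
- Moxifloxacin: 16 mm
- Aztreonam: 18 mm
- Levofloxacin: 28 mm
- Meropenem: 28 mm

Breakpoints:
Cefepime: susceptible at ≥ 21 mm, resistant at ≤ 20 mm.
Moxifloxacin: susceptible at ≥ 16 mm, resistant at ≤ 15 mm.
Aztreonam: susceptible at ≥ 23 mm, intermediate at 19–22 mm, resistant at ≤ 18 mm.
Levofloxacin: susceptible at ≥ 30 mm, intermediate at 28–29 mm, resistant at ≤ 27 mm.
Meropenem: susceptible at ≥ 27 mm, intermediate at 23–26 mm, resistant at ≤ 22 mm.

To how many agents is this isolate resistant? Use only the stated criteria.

2

Cefepime 12 mm: ≤ 20 mm — Resistant
Moxifloxacin (16 mm) ≥ 16 mm → Susceptible
Aztreonam 18 mm: ≤ 18 mm → Resistant
Levofloxacin: 28 mm is in 28–29 mm → intermediate
Meropenem 28 mm: ≥ 27 mm ⇒ susceptible
Resistant: 2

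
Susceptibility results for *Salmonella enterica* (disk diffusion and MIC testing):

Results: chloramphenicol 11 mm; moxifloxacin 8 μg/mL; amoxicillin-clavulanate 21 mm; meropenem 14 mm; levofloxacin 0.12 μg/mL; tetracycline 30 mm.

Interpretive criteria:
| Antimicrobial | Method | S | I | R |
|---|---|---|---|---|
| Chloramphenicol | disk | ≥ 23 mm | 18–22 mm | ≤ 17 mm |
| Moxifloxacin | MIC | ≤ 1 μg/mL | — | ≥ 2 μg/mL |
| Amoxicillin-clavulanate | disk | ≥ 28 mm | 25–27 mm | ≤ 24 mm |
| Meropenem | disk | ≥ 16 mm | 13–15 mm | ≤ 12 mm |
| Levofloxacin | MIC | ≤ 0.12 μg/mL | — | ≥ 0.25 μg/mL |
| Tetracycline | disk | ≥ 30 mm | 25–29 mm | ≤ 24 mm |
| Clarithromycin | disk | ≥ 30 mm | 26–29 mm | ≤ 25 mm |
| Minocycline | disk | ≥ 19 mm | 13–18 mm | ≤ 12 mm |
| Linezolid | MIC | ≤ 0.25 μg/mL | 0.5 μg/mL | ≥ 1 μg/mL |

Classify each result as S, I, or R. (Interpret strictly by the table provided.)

Chloramphenicol 11 mm: ≤ 17 mm ⇒ resistant
Moxifloxacin (8 μg/mL) ≥ 2 μg/mL ⇒ R
Amoxicillin-clavulanate (21 mm) ≤ 24 mm — R
Meropenem 14 mm: in 13–15 mm — Intermediate
Levofloxacin 0.12 μg/mL: ≤ 0.12 μg/mL → susceptible
Tetracycline (30 mm) ≥ 30 mm — Susceptible

R, R, R, I, S, S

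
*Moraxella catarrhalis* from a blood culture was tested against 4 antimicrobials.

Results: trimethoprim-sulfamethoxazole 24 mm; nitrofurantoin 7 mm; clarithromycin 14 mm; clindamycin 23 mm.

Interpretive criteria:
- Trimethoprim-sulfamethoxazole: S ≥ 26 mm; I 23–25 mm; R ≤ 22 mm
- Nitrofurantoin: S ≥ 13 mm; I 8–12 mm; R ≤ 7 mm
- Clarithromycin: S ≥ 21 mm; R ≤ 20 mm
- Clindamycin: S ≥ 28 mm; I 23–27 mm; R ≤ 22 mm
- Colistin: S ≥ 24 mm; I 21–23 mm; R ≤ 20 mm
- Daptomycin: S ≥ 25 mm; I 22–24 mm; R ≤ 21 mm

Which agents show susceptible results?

Trimethoprim-sulfamethoxazole 24 mm: in 23–25 mm → I
Nitrofurantoin 7 mm: ≤ 7 mm ⇒ Resistant
Clarithromycin 14 mm: ≤ 20 mm — Resistant
Clindamycin: 23 mm is in 23–27 mm — I

none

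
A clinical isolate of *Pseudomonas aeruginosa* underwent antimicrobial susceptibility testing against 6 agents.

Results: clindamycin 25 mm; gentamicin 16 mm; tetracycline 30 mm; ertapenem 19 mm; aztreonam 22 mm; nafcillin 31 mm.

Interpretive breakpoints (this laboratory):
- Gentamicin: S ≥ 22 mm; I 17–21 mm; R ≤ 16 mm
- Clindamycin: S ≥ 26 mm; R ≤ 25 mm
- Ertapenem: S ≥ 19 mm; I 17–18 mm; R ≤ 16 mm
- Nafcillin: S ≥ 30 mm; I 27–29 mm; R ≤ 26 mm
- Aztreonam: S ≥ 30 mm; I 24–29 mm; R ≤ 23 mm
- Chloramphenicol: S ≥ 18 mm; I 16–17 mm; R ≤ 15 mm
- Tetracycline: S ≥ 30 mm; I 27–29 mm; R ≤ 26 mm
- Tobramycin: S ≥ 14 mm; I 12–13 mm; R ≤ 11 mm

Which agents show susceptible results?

tetracycline, ertapenem, nafcillin

Clindamycin (25 mm) ≤ 25 mm ⇒ R
Gentamicin (16 mm) ≤ 16 mm — resistant
Tetracycline (30 mm) ≥ 30 mm ⇒ susceptible
Ertapenem (19 mm) ≥ 19 mm → Susceptible
Aztreonam 22 mm: ≤ 23 mm ⇒ resistant
Nafcillin (31 mm) ≥ 30 mm ⇒ S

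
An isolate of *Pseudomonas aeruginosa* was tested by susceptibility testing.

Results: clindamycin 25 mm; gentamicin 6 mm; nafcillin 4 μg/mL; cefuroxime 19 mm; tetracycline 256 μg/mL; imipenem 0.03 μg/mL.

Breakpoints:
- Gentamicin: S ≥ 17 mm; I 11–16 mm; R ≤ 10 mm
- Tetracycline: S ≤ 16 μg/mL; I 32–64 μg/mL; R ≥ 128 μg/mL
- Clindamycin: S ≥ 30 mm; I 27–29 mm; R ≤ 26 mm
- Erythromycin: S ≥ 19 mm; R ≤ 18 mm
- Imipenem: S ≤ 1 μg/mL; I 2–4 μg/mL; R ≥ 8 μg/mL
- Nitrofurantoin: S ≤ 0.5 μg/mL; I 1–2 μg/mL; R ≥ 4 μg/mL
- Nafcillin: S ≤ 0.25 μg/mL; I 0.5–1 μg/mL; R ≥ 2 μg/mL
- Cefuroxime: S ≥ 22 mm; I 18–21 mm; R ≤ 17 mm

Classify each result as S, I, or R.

Clindamycin: 25 mm is ≤ 26 mm → Resistant
Gentamicin (6 mm) ≤ 10 mm — R
Nafcillin: 4 μg/mL is ≥ 2 μg/mL → R
Cefuroxime: 19 mm is in 18–21 mm → I
Tetracycline 256 μg/mL: ≥ 128 μg/mL — resistant
Imipenem 0.03 μg/mL: ≤ 1 μg/mL → Susceptible

R, R, R, I, R, S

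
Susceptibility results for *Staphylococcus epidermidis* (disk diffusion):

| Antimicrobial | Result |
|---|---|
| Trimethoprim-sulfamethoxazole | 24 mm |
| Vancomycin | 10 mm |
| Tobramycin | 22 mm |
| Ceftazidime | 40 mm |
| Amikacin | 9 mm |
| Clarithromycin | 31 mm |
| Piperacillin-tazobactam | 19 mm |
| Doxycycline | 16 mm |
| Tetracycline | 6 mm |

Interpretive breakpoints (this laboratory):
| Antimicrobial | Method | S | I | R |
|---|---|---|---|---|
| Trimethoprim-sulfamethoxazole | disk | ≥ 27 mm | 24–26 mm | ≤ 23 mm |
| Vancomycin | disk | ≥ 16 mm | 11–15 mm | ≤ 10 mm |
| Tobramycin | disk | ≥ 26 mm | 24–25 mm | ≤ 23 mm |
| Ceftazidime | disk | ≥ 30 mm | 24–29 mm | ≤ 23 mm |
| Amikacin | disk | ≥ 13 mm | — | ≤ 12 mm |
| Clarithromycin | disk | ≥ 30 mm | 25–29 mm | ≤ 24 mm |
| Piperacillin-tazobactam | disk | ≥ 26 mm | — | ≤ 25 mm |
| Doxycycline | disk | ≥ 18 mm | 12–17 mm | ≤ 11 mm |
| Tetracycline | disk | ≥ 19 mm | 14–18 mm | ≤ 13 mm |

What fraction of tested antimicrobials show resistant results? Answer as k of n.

Trimethoprim-sulfamethoxazole: 24 mm is in 24–26 mm ⇒ Intermediate
Vancomycin (10 mm) ≤ 10 mm → resistant
Tobramycin (22 mm) ≤ 23 mm → R
Ceftazidime (40 mm) ≥ 30 mm → susceptible
Amikacin: 9 mm is ≤ 12 mm — Resistant
Clarithromycin: 31 mm is ≥ 30 mm — Susceptible
Piperacillin-tazobactam: 19 mm is ≤ 25 mm ⇒ R
Doxycycline: 16 mm is in 12–17 mm → intermediate
Tetracycline (6 mm) ≤ 13 mm — resistant
Resistant: 5/9

5 of 9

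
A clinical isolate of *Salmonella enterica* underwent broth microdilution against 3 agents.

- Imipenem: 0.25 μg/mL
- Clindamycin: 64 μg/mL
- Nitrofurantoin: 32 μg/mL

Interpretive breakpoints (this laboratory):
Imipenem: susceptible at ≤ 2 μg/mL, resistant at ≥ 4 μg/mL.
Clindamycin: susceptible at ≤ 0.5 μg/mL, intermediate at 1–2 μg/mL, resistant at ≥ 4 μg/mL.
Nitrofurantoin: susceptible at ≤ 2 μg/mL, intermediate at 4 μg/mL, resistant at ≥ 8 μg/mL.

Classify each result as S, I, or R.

S, R, R

Imipenem: 0.25 μg/mL is ≤ 2 μg/mL ⇒ Susceptible
Clindamycin (64 μg/mL) ≥ 4 μg/mL → R
Nitrofurantoin (32 μg/mL) ≥ 8 μg/mL → Resistant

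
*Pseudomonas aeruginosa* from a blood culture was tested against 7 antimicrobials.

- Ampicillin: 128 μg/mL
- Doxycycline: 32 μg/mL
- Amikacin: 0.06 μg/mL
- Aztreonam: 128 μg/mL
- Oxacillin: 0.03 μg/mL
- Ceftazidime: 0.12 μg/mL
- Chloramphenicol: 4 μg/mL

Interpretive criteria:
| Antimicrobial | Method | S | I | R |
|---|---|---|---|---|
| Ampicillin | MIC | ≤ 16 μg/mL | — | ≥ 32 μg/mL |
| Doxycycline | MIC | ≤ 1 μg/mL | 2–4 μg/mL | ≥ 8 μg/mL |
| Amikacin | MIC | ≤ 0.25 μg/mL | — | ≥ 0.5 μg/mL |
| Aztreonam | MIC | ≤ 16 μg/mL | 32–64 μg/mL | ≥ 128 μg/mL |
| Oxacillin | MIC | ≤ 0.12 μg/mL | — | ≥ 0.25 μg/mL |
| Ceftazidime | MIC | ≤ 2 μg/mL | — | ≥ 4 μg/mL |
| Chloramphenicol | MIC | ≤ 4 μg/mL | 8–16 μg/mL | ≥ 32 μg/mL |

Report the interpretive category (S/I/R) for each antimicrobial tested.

Ampicillin 128 μg/mL: ≥ 32 μg/mL ⇒ resistant
Doxycycline (32 μg/mL) ≥ 8 μg/mL ⇒ resistant
Amikacin (0.06 μg/mL) ≤ 0.25 μg/mL ⇒ susceptible
Aztreonam 128 μg/mL: ≥ 128 μg/mL — Resistant
Oxacillin (0.03 μg/mL) ≤ 0.12 μg/mL — S
Ceftazidime 0.12 μg/mL: ≤ 2 μg/mL — Susceptible
Chloramphenicol 4 μg/mL: ≤ 4 μg/mL → Susceptible

R, R, S, R, S, S, S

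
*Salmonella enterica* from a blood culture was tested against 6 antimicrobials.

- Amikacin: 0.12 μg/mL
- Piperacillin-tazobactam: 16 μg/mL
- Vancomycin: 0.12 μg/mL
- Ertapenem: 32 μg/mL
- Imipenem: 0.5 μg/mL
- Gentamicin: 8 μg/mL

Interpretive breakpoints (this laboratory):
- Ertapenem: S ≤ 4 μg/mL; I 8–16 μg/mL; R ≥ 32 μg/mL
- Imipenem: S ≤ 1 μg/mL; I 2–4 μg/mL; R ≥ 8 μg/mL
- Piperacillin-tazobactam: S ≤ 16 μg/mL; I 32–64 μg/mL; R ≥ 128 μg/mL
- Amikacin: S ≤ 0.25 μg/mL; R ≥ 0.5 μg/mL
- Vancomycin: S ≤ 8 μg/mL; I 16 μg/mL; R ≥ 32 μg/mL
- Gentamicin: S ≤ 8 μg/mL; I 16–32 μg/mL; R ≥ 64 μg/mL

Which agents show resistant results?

ertapenem

Amikacin: 0.12 μg/mL is ≤ 0.25 μg/mL ⇒ Susceptible
Piperacillin-tazobactam (16 μg/mL) ≤ 16 μg/mL — Susceptible
Vancomycin (0.12 μg/mL) ≤ 8 μg/mL → S
Ertapenem 32 μg/mL: ≥ 32 μg/mL → R
Imipenem: 0.5 μg/mL is ≤ 1 μg/mL → S
Gentamicin: 8 μg/mL is ≤ 8 μg/mL → Susceptible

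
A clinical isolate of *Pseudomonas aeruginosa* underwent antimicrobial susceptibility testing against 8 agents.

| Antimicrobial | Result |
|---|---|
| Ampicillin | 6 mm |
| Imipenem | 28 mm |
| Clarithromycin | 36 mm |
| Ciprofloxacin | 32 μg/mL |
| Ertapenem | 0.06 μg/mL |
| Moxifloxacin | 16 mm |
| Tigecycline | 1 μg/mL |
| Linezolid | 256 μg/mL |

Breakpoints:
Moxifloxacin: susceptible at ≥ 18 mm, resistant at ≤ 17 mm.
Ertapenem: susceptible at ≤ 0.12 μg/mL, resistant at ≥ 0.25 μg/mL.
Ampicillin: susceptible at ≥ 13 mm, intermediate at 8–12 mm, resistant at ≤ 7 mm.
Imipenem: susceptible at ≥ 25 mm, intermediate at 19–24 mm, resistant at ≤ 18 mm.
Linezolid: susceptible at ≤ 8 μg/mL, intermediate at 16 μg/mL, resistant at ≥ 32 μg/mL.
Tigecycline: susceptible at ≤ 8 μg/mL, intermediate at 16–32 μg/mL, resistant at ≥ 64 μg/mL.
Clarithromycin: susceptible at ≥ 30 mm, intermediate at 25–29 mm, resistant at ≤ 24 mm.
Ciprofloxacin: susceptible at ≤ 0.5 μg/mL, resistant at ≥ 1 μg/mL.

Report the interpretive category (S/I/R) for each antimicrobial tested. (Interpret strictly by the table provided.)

R, S, S, R, S, R, S, R

Ampicillin 6 mm: ≤ 7 mm ⇒ resistant
Imipenem (28 mm) ≥ 25 mm → S
Clarithromycin 36 mm: ≥ 30 mm → Susceptible
Ciprofloxacin (32 μg/mL) ≥ 1 μg/mL → R
Ertapenem: 0.06 μg/mL is ≤ 0.12 μg/mL → S
Moxifloxacin (16 mm) ≤ 17 mm → Resistant
Tigecycline (1 μg/mL) ≤ 8 μg/mL ⇒ S
Linezolid: 256 μg/mL is ≥ 32 μg/mL → Resistant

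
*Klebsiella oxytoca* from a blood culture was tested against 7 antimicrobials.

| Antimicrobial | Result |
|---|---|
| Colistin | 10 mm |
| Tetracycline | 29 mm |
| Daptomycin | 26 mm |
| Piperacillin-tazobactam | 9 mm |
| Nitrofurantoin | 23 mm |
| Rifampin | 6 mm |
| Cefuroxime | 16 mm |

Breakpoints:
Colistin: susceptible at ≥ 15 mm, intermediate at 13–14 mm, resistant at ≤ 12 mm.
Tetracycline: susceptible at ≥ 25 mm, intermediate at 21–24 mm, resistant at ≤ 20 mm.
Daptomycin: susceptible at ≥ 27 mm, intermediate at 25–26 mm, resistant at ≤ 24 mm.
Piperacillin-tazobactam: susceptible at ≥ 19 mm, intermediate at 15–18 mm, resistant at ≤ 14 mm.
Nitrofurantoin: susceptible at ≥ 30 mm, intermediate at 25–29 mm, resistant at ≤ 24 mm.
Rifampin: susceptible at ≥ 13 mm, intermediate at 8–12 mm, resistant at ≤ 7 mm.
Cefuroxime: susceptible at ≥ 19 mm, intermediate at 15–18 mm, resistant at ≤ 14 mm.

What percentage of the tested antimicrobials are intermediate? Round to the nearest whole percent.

Colistin: 10 mm is ≤ 12 mm ⇒ R
Tetracycline: 29 mm is ≥ 25 mm → S
Daptomycin 26 mm: in 25–26 mm → I
Piperacillin-tazobactam: 9 mm is ≤ 14 mm — R
Nitrofurantoin (23 mm) ≤ 24 mm ⇒ Resistant
Rifampin (6 mm) ≤ 7 mm → resistant
Cefuroxime: 16 mm is in 15–18 mm → Intermediate
Intermediate: 2/7

29%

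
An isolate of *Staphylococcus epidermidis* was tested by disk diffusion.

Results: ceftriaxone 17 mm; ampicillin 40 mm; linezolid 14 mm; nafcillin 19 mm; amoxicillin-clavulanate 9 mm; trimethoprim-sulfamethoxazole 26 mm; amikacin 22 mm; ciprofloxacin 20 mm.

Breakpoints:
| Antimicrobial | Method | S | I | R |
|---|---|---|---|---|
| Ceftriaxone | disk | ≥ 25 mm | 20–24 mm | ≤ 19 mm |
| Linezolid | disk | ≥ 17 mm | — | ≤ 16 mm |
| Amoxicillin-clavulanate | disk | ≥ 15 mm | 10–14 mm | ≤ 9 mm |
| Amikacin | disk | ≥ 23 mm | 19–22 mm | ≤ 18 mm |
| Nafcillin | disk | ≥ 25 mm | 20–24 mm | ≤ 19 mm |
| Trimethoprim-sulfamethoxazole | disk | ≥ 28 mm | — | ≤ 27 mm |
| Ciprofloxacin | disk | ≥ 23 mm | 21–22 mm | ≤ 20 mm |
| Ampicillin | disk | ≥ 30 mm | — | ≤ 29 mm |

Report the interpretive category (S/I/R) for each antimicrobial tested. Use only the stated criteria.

Ceftriaxone: 17 mm is ≤ 19 mm ⇒ Resistant
Ampicillin: 40 mm is ≥ 30 mm — Susceptible
Linezolid (14 mm) ≤ 16 mm → resistant
Nafcillin 19 mm: ≤ 19 mm — resistant
Amoxicillin-clavulanate: 9 mm is ≤ 9 mm — resistant
Trimethoprim-sulfamethoxazole 26 mm: ≤ 27 mm — R
Amikacin 22 mm: in 19–22 mm ⇒ I
Ciprofloxacin: 20 mm is ≤ 20 mm — R

R, S, R, R, R, R, I, R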